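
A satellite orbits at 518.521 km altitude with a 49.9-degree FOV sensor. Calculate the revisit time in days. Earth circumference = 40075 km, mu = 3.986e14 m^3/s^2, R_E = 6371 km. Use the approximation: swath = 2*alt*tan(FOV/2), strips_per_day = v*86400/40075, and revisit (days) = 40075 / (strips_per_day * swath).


swath = 2*518.521*tan(0.4354596) = 482.4793 km
v = sqrt(mu/r) = 7606.3120 m/s = 7.6063 km/s
strips/day = v*86400/40075 = 7.6063*86400/40075 = 16.3989
coverage/day = strips * swath = 16.3989 * 482.4793 = 7912.1230 km
revisit = 40075 / 7912.1230 = 5.0650 days

5.0650 days


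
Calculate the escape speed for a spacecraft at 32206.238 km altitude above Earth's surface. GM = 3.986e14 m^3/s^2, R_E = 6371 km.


r = 6371.0 + 32206.238 = 38577.2380 km = 3.8577238e+07 m
v_esc = sqrt(2*mu/r) = sqrt(2*3.986e14 / 3.8577238e+07)
v_esc = 4545.8812 m/s = 4.5459 km/s

4.5459 km/s


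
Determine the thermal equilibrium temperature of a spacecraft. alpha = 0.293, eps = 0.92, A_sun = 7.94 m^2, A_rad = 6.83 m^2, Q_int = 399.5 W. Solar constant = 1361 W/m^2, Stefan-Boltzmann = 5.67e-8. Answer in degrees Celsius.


Numerator = alpha*S*A_sun + Q_int = 0.293*1361*7.94 + 399.5 = 3565.7576 W
Denominator = eps*sigma*A_rad = 0.92*5.67e-8*6.83 = 3.5628012e-07 W/K^4
T^4 = 1.0008298e+10 K^4
T = 316.2933 K = 43.1433 C

43.1433 degrees Celsius


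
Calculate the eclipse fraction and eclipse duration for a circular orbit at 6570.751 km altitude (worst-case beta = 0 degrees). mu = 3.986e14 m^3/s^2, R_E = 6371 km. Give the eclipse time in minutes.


r = 12941.7510 km
T = 244.2022 min
Eclipse fraction = arcsin(R_E/r)/pi = arcsin(6371.0000/12941.7510)/pi
= arcsin(0.4922827)/pi = 0.1638374
Eclipse duration = 0.1638374 * 244.2022 = 40.0094 min

40.0094 minutes


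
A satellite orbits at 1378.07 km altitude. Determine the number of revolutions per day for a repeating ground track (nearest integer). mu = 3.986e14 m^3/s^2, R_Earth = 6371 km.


r = 7.74907e+06 m
T = 2*pi*sqrt(r^3/mu) = 6788.6841 s = 113.1447 min
revs/day = 1440 / 113.1447 = 12.7271
Rounded: 13 revolutions per day

13 revolutions per day


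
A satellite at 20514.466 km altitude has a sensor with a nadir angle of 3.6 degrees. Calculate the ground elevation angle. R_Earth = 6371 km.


r = R_E + alt = 26885.4660 km
Law of sines in the satellite / Earth-center / ground-point triangle:
  sin(nadir)/R_E = sin(90 + el)/r  =>  cos(el) = (r/R_E)*sin(nadir)
cos(el) = (26885.4660 / 6371.0000) * sin(3.6 deg) = 0.2649745
el = arccos(0.2649745) = 74.6346 deg
(Earth-central angle = 90 - nadir - el = 11.7654 deg)

74.6346 degrees


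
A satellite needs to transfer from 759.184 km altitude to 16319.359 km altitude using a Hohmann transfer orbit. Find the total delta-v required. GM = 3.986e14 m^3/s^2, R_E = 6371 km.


r1 = 7130.1840 km = 7.130184e+06 m
r2 = 22690.3590 km = 2.2690359e+07 m
dv1 = sqrt(mu/r1)*(sqrt(2*r2/(r1+r2)) - 1) = 1746.6659 m/s
dv2 = sqrt(mu/r2)*(1 - sqrt(2*r1/(r1+r2))) = 1292.9109 m/s
total dv = |dv1| + |dv2| = 1746.6659 + 1292.9109 = 3039.5768 m/s = 3.0396 km/s

3.0396 km/s


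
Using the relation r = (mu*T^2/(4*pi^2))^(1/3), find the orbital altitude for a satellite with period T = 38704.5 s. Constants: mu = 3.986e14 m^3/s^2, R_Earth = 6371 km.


T = 38704.5 s
r = (mu*T^2/(4*pi^2))^(1/3) = (3.986e14 * 38704.5^2 / (4*pi^2))^(1/3)
r = 2.4730534e+07 m = 24730.5340 km
alt = r - R_E = 24730.5340 - 6371 = 18359.5340 km

18359.5340 km


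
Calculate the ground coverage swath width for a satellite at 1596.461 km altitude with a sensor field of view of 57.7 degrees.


FOV = 57.7 deg = 1.0071 rad
swath = 2 * alt * tan(FOV/2) = 2 * 1596.461 * tan(0.5035275)
swath = 2 * 1596.461 * 0.5508916
swath = 1758.9539 km

1758.9539 km


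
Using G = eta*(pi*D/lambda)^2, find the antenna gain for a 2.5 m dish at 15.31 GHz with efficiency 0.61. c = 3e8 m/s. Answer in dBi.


lambda = c/f = 3e8 / 1.531e+10 = 0.01959504 m
G = eta*(pi*D/lambda)^2 = 0.61*(pi*2.5/0.01959504)^2
G = 97998.0580 (linear)
G = 10*log10(97998.0580) = 49.9122 dBi

49.9122 dBi


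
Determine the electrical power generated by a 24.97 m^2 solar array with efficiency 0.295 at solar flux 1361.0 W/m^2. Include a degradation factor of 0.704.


P = area * eta * S * degradation
P = 24.97 * 0.295 * 1361.0 * 0.704
P = 7057.8324 W

7057.8324 W


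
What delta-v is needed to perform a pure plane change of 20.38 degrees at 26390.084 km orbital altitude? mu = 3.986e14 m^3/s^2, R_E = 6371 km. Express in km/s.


r = 32761.0840 km = 3.2761084e+07 m
V = sqrt(mu/r) = 3488.1047 m/s
di = 20.38 deg = 0.3556981 rad
dV = 2*V*sin(di/2) = 2*3488.1047*sin(0.1778491)
dV = 1234.1819 m/s = 1.2342 km/s

1.2342 km/s


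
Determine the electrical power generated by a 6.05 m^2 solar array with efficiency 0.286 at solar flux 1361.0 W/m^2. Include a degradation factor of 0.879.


P = area * eta * S * degradation
P = 6.05 * 0.286 * 1361.0 * 0.879
P = 2069.9908 W

2069.9908 W


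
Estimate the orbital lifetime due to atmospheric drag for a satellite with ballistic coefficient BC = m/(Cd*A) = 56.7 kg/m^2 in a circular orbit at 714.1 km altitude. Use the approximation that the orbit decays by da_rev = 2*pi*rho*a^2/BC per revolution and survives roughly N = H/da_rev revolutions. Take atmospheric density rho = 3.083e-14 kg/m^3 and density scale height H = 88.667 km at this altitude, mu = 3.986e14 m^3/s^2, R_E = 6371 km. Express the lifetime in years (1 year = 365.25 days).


a = R_E + alt = 7085.1000 km = 7.0851e+06 m
da_rev = 2*pi*rho*a^2/BC = 2*pi*3.083e-14*(7.0851e+06)^2/56.7 = 0.171499281 m per revolution
N = H/da_rev = 88667.0000 m / 0.171499281 m = 517010.9148 revolutions
P = 2*pi*sqrt(a^3/mu) = 5935.1295 s
lifetime = N*P = 517010.9148 * 5935.1295 = 3.0685267e+09 s = 35515.3556 days
years = 35515.3556 / 365.25 = 97.2357 years

97.2357 years


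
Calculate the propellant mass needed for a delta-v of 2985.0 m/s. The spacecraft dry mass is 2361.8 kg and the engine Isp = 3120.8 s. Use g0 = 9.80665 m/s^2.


ve = Isp * g0 = 3120.8 * 9.80665 = 30604.593320 m/s
mass ratio = exp(dv/ve) = exp(2985.0/30604.593320) = 1.10244934
m_prop = m_dry * (mr - 1) = 2361.8 * (1.10244934 - 1)
m_prop = 241.9649 kg

241.9649 kg


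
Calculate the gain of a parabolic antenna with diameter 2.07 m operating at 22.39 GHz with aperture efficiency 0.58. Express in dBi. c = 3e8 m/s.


lambda = c/f = 3e8 / 2.239e+10 = 0.01339884 m
G = eta*(pi*D/lambda)^2 = 0.58*(pi*2.07/0.01339884)^2
G = 136626.2372 (linear)
G = 10*log10(136626.2372) = 51.3553 dBi

51.3553 dBi


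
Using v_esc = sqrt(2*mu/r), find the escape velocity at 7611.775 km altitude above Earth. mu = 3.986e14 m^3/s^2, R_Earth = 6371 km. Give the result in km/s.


r = 6371.0 + 7611.775 = 13982.7750 km = 1.3982775e+07 m
v_esc = sqrt(2*mu/r) = sqrt(2*3.986e14 / 1.3982775e+07)
v_esc = 7550.6956 m/s = 7.5507 km/s

7.5507 km/s


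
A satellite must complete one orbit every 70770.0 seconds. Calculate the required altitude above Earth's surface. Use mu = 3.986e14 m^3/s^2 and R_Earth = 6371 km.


T = 70770.0 s
r = (mu*T^2/(4*pi^2))^(1/3) = (3.986e14 * 70770.0^2 / (4*pi^2))^(1/3)
r = 3.6979297e+07 m = 36979.2969 km
alt = r - R_E = 36979.2969 - 6371 = 30608.2969 km

30608.2969 km


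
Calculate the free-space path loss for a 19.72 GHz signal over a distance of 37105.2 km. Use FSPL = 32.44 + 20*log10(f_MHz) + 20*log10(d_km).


f = 19.72 GHz = 19720.0000 MHz
d = 37105.2 km
FSPL = 32.44 + 20*log10(19720.0000) + 20*log10(37105.2)
FSPL = 32.44 + 85.8981 + 91.3887
FSPL = 209.7268 dB

209.7268 dB


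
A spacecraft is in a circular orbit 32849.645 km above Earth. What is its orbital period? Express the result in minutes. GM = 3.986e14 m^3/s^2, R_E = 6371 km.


r = 39220.6450 km = 3.9220645e+07 m
T = 2*pi*sqrt(r^3/mu) = 2*pi*sqrt(6.033151e+22 / 3.986e14)
T = 77300.6807 s = 1288.3447 min

1288.3447 minutes


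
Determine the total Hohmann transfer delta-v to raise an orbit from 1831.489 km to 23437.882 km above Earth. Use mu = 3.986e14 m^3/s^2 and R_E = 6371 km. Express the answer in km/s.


r1 = 8202.4890 km = 8.202489e+06 m
r2 = 29808.8820 km = 2.9808882e+07 m
dv1 = sqrt(mu/r1)*(sqrt(2*r2/(r1+r2)) - 1) = 1759.2425 m/s
dv2 = sqrt(mu/r2)*(1 - sqrt(2*r1/(r1+r2))) = 1254.4566 m/s
total dv = |dv1| + |dv2| = 1759.2425 + 1254.4566 = 3013.6991 m/s = 3.0137 km/s

3.0137 km/s


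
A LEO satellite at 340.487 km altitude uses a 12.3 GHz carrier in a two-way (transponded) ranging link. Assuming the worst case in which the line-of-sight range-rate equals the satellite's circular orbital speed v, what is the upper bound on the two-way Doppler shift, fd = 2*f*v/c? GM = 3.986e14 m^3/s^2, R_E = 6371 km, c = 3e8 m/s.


r = 6.711487e+06 m
v = sqrt(mu/r) = 7706.5370 m/s (worst-case radial velocity)
f = 12.3 GHz = 1.23e+10 Hz
fd = 2*f*v/c = 2*1.23e+10*7706.5370/3.0e+08
fd = 631936.0379 Hz

631936.0379 Hz


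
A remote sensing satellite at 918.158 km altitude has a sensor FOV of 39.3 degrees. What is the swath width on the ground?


FOV = 39.3 deg = 0.6859144 rad
swath = 2 * alt * tan(FOV/2) = 2 * 918.158 * tan(0.3429572)
swath = 2 * 918.158 * 0.3570676
swath = 655.6890 km

655.6890 km


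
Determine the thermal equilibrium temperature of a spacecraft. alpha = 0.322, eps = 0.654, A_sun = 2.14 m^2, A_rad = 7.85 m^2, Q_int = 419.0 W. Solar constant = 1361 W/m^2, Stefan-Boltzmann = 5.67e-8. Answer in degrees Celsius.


Numerator = alpha*S*A_sun + Q_int = 0.322*1361*2.14 + 419.0 = 1356.8379 W
Denominator = eps*sigma*A_rad = 0.654*5.67e-8*7.85 = 2.9109213e-07 W/K^4
T^4 = 4.6611974e+09 K^4
T = 261.2910 K = -11.8590 C

-11.8590 degrees Celsius


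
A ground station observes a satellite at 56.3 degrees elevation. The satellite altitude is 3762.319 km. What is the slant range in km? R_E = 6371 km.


h = 3762.319 km, el = 56.3 deg
d = -R_E*sin(el) + sqrt((R_E*sin(el))^2 + 2*R_E*h + h^2)
d = -6371.0000*sin(0.9826204) + sqrt((6371.0000*0.8319541)^2 + 2*6371.0000*3762.319 + 3762.319^2)
d = 4196.3849 km

4196.3849 km


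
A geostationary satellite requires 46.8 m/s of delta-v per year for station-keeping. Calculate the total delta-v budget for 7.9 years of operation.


dV = rate * years = 46.8 * 7.9
dV = 369.7200 m/s

369.7200 m/s


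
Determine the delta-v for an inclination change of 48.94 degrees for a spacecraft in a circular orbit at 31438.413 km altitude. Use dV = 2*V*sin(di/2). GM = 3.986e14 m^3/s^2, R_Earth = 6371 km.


r = 37809.4130 km = 3.7809413e+07 m
V = sqrt(mu/r) = 3246.8983 m/s
di = 48.94 deg = 0.8541641 rad
dV = 2*V*sin(di/2) = 2*3246.8983*sin(0.4270821)
dV = 2689.8392 m/s = 2.6898 km/s

2.6898 km/s


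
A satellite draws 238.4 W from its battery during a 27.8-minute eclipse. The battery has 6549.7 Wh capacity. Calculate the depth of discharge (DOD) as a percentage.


E_used = P * t / 60 = 238.4 * 27.8 / 60 = 110.4587 Wh
DOD = E_used / E_total * 100 = 110.4587 / 6549.7 * 100
DOD = 1.6865 %

1.6865 %


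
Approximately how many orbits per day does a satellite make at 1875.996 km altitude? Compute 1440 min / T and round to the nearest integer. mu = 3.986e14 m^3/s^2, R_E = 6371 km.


r = 8.246996e+06 m
T = 2*pi*sqrt(r^3/mu) = 7453.4080 s = 124.2235 min
revs/day = 1440 / 124.2235 = 11.5920
Rounded: 12 revolutions per day

12 revolutions per day


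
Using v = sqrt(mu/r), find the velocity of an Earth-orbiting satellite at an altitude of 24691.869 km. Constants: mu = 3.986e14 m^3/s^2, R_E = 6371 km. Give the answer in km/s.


r = R_E + alt = 6371.0 + 24691.869 = 31062.8690 km = 3.1062869e+07 m
v = sqrt(mu/r) = sqrt(3.986e14 / 3.1062869e+07) = 3582.1838 m/s = 3.5822 km/s

3.5822 km/s


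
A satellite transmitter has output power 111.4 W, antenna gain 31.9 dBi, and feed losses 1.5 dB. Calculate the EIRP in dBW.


Pt = 111.4 W = 20.4689 dBW
EIRP = Pt_dBW + Gt - losses = 20.4689 + 31.9 - 1.5 = 50.8689 dBW

50.8689 dBW


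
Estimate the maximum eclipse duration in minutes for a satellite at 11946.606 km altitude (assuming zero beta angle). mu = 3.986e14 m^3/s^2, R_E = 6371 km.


r = 18317.6060 km
T = 411.2094 min
Eclipse fraction = arcsin(R_E/r)/pi = arcsin(6371.0000/18317.6060)/pi
= arcsin(0.3478075)/pi = 0.1130737
Eclipse duration = 0.1130737 * 411.2094 = 46.4970 min

46.4970 minutes


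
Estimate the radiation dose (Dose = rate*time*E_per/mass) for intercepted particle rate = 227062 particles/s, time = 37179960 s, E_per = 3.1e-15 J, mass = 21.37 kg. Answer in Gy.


Total energy deposited = rate * time * E_per
  = 227062 * 37179960 * 3.1e-15 = 0.02617068 J
Dose = E_total / mass = 0.02617068 / 21.37
Dose = 0.001224646 Gy

0.0012 Gy


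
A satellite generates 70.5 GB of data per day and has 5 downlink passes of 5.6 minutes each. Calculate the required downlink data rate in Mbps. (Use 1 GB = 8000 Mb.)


total contact time = 5 * 5.6 * 60 = 1680.0000 s
data = 70.5 GB = 564000.0000 Mb
rate = 564000.0000 / 1680.0000 = 335.7143 Mbps

335.7143 Mbps


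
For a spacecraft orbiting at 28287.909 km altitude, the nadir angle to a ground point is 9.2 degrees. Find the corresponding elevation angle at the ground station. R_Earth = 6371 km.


r = R_E + alt = 34658.9090 km
Law of sines in the satellite / Earth-center / ground-point triangle:
  sin(nadir)/R_E = sin(90 + el)/r  =>  cos(el) = (r/R_E)*sin(nadir)
cos(el) = (34658.9090 / 6371.0000) * sin(9.2 deg) = 0.8697704
el = arccos(0.8697704) = 29.5680 deg
(Earth-central angle = 90 - nadir - el = 51.2320 deg)

29.5680 degrees


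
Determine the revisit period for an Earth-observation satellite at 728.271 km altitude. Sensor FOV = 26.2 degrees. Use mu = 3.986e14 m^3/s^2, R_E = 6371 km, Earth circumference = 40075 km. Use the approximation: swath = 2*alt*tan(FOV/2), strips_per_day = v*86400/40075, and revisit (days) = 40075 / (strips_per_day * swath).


swath = 2*728.271*tan(0.2286381) = 338.9479 km
v = sqrt(mu/r) = 7493.1042 m/s = 7.4931 km/s
strips/day = v*86400/40075 = 7.4931*86400/40075 = 16.1548
coverage/day = strips * swath = 16.1548 * 338.9479 = 5475.6412 km
revisit = 40075 / 5475.6412 = 7.3188 days

7.3188 days


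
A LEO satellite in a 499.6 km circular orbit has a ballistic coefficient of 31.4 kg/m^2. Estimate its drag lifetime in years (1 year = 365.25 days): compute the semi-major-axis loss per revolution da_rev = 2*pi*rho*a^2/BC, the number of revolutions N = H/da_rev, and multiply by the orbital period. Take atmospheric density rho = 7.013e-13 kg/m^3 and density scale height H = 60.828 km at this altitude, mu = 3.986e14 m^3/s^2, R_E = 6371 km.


a = R_E + alt = 6870.6000 km = 6.8706e+06 m
da_rev = 2*pi*rho*a^2/BC = 2*pi*7.013e-13*(6.8706e+06)^2/31.4 = 6.624352 m per revolution
N = H/da_rev = 60828.0000 m / 6.624352 m = 9182.4833 revolutions
P = 2*pi*sqrt(a^3/mu) = 5667.6526 s
lifetime = N*P = 9182.4833 * 5667.6526 = 5.2043125e+07 s = 602.3510 days
years = 602.3510 / 365.25 = 1.6491 years

1.6491 years


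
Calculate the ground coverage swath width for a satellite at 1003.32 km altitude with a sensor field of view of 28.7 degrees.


FOV = 28.7 deg = 0.5009095 rad
swath = 2 * alt * tan(FOV/2) = 2 * 1003.32 * tan(0.2504547)
swath = 2 * 1003.32 * 0.2558264
swath = 513.3514 km

513.3514 km


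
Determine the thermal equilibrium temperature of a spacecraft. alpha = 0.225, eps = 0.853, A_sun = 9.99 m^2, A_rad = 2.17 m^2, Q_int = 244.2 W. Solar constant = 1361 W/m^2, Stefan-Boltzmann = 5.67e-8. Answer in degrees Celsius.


Numerator = alpha*S*A_sun + Q_int = 0.225*1361*9.99 + 244.2 = 3303.3878 W
Denominator = eps*sigma*A_rad = 0.853*5.67e-8*2.17 = 1.0495227e-07 W/K^4
T^4 = 3.1475144e+10 K^4
T = 421.2035 K = 148.0535 C

148.0535 degrees Celsius


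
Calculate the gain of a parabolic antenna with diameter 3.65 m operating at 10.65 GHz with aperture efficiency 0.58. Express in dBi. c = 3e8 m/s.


lambda = c/f = 3e8 / 1.065e+10 = 0.02816901 m
G = eta*(pi*D/lambda)^2 = 0.58*(pi*3.65/0.02816901)^2
G = 96110.3534 (linear)
G = 10*log10(96110.3534) = 49.8277 dBi

49.8277 dBi


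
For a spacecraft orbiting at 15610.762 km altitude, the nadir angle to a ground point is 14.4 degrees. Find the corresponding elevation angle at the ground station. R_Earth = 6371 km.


r = R_E + alt = 21981.7620 km
Law of sines in the satellite / Earth-center / ground-point triangle:
  sin(nadir)/R_E = sin(90 + el)/r  =>  cos(el) = (r/R_E)*sin(nadir)
cos(el) = (21981.7620 / 6371.0000) * sin(14.4 deg) = 0.8580508
el = arccos(0.8580508) = 30.9016 deg
(Earth-central angle = 90 - nadir - el = 44.6984 deg)

30.9016 degrees


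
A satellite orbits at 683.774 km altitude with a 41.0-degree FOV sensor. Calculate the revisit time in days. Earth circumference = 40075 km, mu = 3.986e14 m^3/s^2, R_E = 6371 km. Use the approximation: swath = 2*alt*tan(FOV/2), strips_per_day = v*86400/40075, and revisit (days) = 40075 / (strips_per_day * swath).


swath = 2*683.774*tan(0.3577925) = 511.3052 km
v = sqrt(mu/r) = 7516.6979 m/s = 7.5167 km/s
strips/day = v*86400/40075 = 7.5167*86400/40075 = 16.2057
coverage/day = strips * swath = 16.2057 * 511.3052 = 8286.0501 km
revisit = 40075 / 8286.0501 = 4.8364 days

4.8364 days


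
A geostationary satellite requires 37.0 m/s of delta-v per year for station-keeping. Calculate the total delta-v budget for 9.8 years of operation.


dV = rate * years = 37.0 * 9.8
dV = 362.6000 m/s

362.6000 m/s


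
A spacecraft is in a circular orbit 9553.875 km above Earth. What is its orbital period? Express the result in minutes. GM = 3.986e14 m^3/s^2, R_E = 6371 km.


r = 15924.8750 km = 1.5924875e+07 m
T = 2*pi*sqrt(r^3/mu) = 2*pi*sqrt(4.0385745e+21 / 3.986e14)
T = 19999.7823 s = 333.3297 min

333.3297 minutes


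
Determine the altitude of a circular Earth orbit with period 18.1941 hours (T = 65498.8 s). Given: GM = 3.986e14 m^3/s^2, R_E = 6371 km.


T = 65498.8 s
r = (mu*T^2/(4*pi^2))^(1/3) = (3.986e14 * 65498.8^2 / (4*pi^2))^(1/3)
r = 3.511948e+07 m = 35119.4804 km
alt = r - R_E = 35119.4804 - 6371 = 28748.4804 km

28748.4804 km


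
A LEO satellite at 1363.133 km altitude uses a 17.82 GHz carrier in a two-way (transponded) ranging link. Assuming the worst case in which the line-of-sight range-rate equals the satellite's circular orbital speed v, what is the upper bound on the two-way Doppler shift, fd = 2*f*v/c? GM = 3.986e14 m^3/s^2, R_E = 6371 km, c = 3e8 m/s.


r = 7.734133e+06 m
v = sqrt(mu/r) = 7178.9814 m/s (worst-case radial velocity)
f = 17.82 GHz = 1.782e+10 Hz
fd = 2*f*v/c = 2*1.782e+10*7178.9814/3.0e+08
fd = 852862.9923 Hz

852862.9923 Hz


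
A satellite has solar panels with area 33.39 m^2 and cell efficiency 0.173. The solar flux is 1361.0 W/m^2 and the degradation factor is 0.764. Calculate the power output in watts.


P = area * eta * S * degradation
P = 33.39 * 0.173 * 1361.0 * 0.764
P = 6006.3966 W

6006.3966 W


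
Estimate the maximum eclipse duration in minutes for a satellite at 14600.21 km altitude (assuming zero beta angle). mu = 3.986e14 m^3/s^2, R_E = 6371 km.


r = 20971.2100 km
T = 503.7270 min
Eclipse fraction = arcsin(R_E/r)/pi = arcsin(6371.0000/20971.2100)/pi
= arcsin(0.3037974)/pi = 0.09825461
Eclipse duration = 0.09825461 * 503.7270 = 49.4935 min

49.4935 minutes


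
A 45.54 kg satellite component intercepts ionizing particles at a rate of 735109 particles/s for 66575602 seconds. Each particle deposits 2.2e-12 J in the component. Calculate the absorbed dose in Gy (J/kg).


Total energy deposited = rate * time * E_per
  = 735109 * 66575602 * 2.2e-12 = 107.6687 J
Dose = E_total / mass = 107.6687 / 45.54
Dose = 2.3643 Gy

2.3643 Gy


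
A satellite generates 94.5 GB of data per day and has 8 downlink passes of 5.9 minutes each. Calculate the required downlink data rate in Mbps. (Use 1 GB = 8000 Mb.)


total contact time = 8 * 5.9 * 60 = 2832.0000 s
data = 94.5 GB = 756000.0000 Mb
rate = 756000.0000 / 2832.0000 = 266.9492 Mbps

266.9492 Mbps


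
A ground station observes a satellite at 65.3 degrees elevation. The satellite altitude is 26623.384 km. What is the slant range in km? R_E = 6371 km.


h = 26623.384 km, el = 65.3 deg
d = -R_E*sin(el) + sqrt((R_E*sin(el))^2 + 2*R_E*h + h^2)
d = -6371.0000*sin(1.1397) + sqrt((6371.0000*0.9085082)^2 + 2*6371.0000*26623.384 + 26623.384^2)
d = 27098.6988 km

27098.6988 km


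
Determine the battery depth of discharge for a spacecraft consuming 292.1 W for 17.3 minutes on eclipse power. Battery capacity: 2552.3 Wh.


E_used = P * t / 60 = 292.1 * 17.3 / 60 = 84.2222 Wh
DOD = E_used / E_total * 100 = 84.2222 / 2552.3 * 100
DOD = 3.2999 %

3.2999 %


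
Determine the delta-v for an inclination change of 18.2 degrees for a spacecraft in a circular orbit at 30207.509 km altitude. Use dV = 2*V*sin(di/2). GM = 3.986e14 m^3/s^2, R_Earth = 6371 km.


r = 36578.5090 km = 3.6578509e+07 m
V = sqrt(mu/r) = 3301.0769 m/s
di = 18.2 deg = 0.3176499 rad
dV = 2*V*sin(di/2) = 2*3301.0769*sin(0.158825)
dV = 1044.1839 m/s = 1.0442 km/s

1.0442 km/s


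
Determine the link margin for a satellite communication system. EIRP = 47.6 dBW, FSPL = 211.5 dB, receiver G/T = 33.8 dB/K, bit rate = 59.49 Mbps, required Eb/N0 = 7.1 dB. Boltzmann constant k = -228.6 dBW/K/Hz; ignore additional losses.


C/N0 = EIRP - FSPL + G/T - k = 47.6 - 211.5 + 33.8 - (-228.6)
C/N0 = 98.5000 dB-Hz
R_b = 59.49 Mbps = 5.949e+07 bps -> 10*log10(R_b) = 77.7444 dB-Hz
Eb/N0 = C/N0 - 10*log10(R_b) = 98.5000 - 77.7444 = 20.7556 dB
Margin = Eb/N0 - Eb/N0_req = 20.7556 - 7.1 = 13.6556 dB (link closes)

13.6556 dB


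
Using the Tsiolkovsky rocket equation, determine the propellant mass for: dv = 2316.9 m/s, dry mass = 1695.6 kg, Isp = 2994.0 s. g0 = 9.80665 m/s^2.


ve = Isp * g0 = 2994.0 * 9.80665 = 29361.110100 m/s
mass ratio = exp(dv/ve) = exp(2316.9/29361.110100) = 1.08210747
m_prop = m_dry * (mr - 1) = 1695.6 * (1.08210747 - 1)
m_prop = 139.2214 kg

139.2214 kg


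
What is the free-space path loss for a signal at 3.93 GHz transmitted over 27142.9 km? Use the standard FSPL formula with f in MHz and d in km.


f = 3.93 GHz = 3930.0000 MHz
d = 27142.9 km
FSPL = 32.44 + 20*log10(3930.0000) + 20*log10(27142.9)
FSPL = 32.44 + 71.8879 + 88.6731
FSPL = 193.0010 dB

193.0010 dB


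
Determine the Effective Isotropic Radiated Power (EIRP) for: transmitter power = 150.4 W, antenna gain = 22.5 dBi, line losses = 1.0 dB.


Pt = 150.4 W = 21.7725 dBW
EIRP = Pt_dBW + Gt - losses = 21.7725 + 22.5 - 1.0 = 43.2725 dBW

43.2725 dBW


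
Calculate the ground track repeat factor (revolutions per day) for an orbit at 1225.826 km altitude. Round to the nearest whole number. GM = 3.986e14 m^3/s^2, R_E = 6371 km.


r = 7.596826e+06 m
T = 2*pi*sqrt(r^3/mu) = 6589.6066 s = 109.8268 min
revs/day = 1440 / 109.8268 = 13.1116
Rounded: 13 revolutions per day

13 revolutions per day


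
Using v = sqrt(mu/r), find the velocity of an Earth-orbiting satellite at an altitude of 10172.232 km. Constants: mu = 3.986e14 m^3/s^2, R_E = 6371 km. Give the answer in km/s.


r = R_E + alt = 6371.0 + 10172.232 = 16543.2320 km = 1.6543232e+07 m
v = sqrt(mu/r) = sqrt(3.986e14 / 1.6543232e+07) = 4908.6093 m/s = 4.9086 km/s

4.9086 km/s


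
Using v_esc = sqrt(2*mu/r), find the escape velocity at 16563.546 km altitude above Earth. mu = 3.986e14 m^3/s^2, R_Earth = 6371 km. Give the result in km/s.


r = 6371.0 + 16563.546 = 22934.5460 km = 2.2934546e+07 m
v_esc = sqrt(2*mu/r) = sqrt(2*3.986e14 / 2.2934546e+07)
v_esc = 5895.7434 m/s = 5.8957 km/s

5.8957 km/s


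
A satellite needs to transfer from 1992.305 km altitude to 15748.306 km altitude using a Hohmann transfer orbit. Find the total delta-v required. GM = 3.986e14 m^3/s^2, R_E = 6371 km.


r1 = 8363.3050 km = 8.363305e+06 m
r2 = 22119.3060 km = 2.2119306e+07 m
dv1 = sqrt(mu/r1)*(sqrt(2*r2/(r1+r2)) - 1) = 1413.0988 m/s
dv2 = sqrt(mu/r2)*(1 - sqrt(2*r1/(r1+r2))) = 1100.4844 m/s
total dv = |dv1| + |dv2| = 1413.0988 + 1100.4844 = 2513.5832 m/s = 2.5136 km/s

2.5136 km/s


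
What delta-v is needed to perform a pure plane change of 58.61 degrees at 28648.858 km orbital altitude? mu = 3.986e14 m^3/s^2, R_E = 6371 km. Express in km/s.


r = 35019.8580 km = 3.5019858e+07 m
V = sqrt(mu/r) = 3373.7388 m/s
di = 58.61 deg = 1.0229 rad
dV = 2*V*sin(di/2) = 2*3373.7388*sin(0.5114687)
dV = 3302.6106 m/s = 3.3026 km/s

3.3026 km/s


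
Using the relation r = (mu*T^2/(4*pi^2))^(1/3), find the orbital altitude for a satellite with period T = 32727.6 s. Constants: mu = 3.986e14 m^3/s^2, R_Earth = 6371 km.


T = 32727.6 s
r = (mu*T^2/(4*pi^2))^(1/3) = (3.986e14 * 32727.6^2 / (4*pi^2))^(1/3)
r = 2.2114067e+07 m = 22114.0672 km
alt = r - R_E = 22114.0672 - 6371 = 15743.0672 km

15743.0672 km


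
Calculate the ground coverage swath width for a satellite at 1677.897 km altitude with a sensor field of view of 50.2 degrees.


FOV = 50.2 deg = 0.8761553 rad
swath = 2 * alt * tan(FOV/2) = 2 * 1677.897 * tan(0.4380776)
swath = 2 * 1677.897 * 0.4684342
swath = 1571.9688 km

1571.9688 km


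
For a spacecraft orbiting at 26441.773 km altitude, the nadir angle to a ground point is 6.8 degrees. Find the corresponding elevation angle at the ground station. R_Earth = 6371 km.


r = R_E + alt = 32812.7730 km
Law of sines in the satellite / Earth-center / ground-point triangle:
  sin(nadir)/R_E = sin(90 + el)/r  =>  cos(el) = (r/R_E)*sin(nadir)
cos(el) = (32812.7730 / 6371.0000) * sin(6.8 deg) = 0.6098199
el = arccos(0.6098199) = 52.4235 deg
(Earth-central angle = 90 - nadir - el = 30.7765 deg)

52.4235 degrees


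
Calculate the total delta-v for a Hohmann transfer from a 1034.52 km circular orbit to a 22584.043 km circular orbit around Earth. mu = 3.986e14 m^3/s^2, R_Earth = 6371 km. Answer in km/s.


r1 = 7405.5200 km = 7.40552e+06 m
r2 = 28955.0430 km = 2.8955043e+07 m
dv1 = sqrt(mu/r1)*(sqrt(2*r2/(r1+r2)) - 1) = 1922.2239 m/s
dv2 = sqrt(mu/r2)*(1 - sqrt(2*r1/(r1+r2))) = 1342.2661 m/s
total dv = |dv1| + |dv2| = 1922.2239 + 1342.2661 = 3264.4900 m/s = 3.2645 km/s

3.2645 km/s


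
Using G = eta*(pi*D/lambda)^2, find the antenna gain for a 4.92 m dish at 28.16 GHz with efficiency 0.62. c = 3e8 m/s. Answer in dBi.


lambda = c/f = 3e8 / 2.816e+10 = 0.01065341 m
G = eta*(pi*D/lambda)^2 = 0.62*(pi*4.92/0.01065341)^2
G = 1.3051019e+06 (linear)
G = 10*log10(1.3051019e+06) = 61.1564 dBi

61.1564 dBi


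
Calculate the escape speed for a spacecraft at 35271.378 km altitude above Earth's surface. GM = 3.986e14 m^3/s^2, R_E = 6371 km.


r = 6371.0 + 35271.378 = 41642.3780 km = 4.1642378e+07 m
v_esc = sqrt(2*mu/r) = sqrt(2*3.986e14 / 4.1642378e+07)
v_esc = 4375.3811 m/s = 4.3754 km/s

4.3754 km/s


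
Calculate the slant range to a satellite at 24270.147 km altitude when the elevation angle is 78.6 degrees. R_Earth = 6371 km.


h = 24270.147 km, el = 78.6 deg
d = -R_E*sin(el) + sqrt((R_E*sin(el))^2 + 2*R_E*h + h^2)
d = -6371.0000*sin(1.3718) + sqrt((6371.0000*0.9802712)^2 + 2*6371.0000*24270.147 + 24270.147^2)
d = 24369.9519 km

24369.9519 km


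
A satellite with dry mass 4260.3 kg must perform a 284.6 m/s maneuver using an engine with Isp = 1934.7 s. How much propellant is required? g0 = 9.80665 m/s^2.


ve = Isp * g0 = 1934.7 * 9.80665 = 18972.925755 m/s
mass ratio = exp(dv/ve) = exp(284.6/18972.925755) = 1.01511339
m_prop = m_dry * (mr - 1) = 4260.3 * (1.01511339 - 1)
m_prop = 64.3876 kg

64.3876 kg


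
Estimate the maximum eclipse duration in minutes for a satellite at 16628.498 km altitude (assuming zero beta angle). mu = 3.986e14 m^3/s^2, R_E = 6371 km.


r = 22999.4980 km
T = 578.5455 min
Eclipse fraction = arcsin(R_E/r)/pi = arcsin(6371.0000/22999.4980)/pi
= arcsin(0.277006)/pi = 0.08934221
Eclipse duration = 0.08934221 * 578.5455 = 51.6885 min

51.6885 minutes


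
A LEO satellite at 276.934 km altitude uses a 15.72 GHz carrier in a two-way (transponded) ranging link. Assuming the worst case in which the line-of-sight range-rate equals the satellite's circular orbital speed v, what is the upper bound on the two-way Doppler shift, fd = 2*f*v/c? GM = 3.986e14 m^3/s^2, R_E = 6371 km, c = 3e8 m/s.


r = 6.647934e+06 m
v = sqrt(mu/r) = 7743.2860 m/s (worst-case radial velocity)
f = 15.72 GHz = 1.572e+10 Hz
fd = 2*f*v/c = 2*1.572e+10*7743.2860/3.0e+08
fd = 811496.3677 Hz

811496.3677 Hz


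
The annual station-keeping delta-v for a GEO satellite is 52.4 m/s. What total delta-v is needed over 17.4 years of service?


dV = rate * years = 52.4 * 17.4
dV = 911.7600 m/s

911.7600 m/s


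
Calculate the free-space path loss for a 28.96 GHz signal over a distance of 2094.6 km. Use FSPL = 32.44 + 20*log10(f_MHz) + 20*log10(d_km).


f = 28.96 GHz = 28960.0000 MHz
d = 2094.6 km
FSPL = 32.44 + 20*log10(28960.0000) + 20*log10(2094.6)
FSPL = 32.44 + 89.2360 + 66.4220
FSPL = 188.0980 dB

188.0980 dB


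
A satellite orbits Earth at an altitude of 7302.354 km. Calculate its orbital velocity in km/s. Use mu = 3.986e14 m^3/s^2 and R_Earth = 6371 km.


r = R_E + alt = 6371.0 + 7302.354 = 13673.3540 km = 1.3673354e+07 m
v = sqrt(mu/r) = sqrt(3.986e14 / 1.3673354e+07) = 5399.2212 m/s = 5.3992 km/s

5.3992 km/s


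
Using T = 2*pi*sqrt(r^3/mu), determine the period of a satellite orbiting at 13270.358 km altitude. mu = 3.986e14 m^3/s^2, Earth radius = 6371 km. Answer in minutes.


r = 19641.3580 km = 1.9641358e+07 m
T = 2*pi*sqrt(r^3/mu) = 2*pi*sqrt(7.5773009e+21 / 3.986e14)
T = 27394.8224 s = 456.5804 min

456.5804 minutes


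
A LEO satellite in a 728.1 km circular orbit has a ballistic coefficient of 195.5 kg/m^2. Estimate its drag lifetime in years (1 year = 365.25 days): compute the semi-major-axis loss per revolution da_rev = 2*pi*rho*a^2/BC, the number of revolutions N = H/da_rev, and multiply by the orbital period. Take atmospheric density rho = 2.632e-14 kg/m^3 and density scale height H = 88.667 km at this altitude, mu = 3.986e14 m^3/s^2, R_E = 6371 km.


a = R_E + alt = 7099.1000 km = 7.0991e+06 m
da_rev = 2*pi*rho*a^2/BC = 2*pi*2.632e-14*(7.0991e+06)^2/195.5 = 0.0426310058 m per revolution
N = H/da_rev = 88667.0000 m / 0.0426310058 m = 2.0798712e+06 revolutions
P = 2*pi*sqrt(a^3/mu) = 5952.7297 s
lifetime = N*P = 2.0798712e+06 * 5952.7297 = 1.2380911e+10 s = 143297.5796 days
years = 143297.5796 / 365.25 = 392.3274 years

392.3274 years


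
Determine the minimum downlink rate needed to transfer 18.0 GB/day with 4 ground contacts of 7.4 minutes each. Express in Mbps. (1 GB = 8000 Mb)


total contact time = 4 * 7.4 * 60 = 1776.0000 s
data = 18.0 GB = 144000.0000 Mb
rate = 144000.0000 / 1776.0000 = 81.0811 Mbps

81.0811 Mbps


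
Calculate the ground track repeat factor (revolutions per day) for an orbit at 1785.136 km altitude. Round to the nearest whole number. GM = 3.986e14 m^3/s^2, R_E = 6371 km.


r = 8.156136e+06 m
T = 2*pi*sqrt(r^3/mu) = 7330.5728 s = 122.1762 min
revs/day = 1440 / 122.1762 = 11.7863
Rounded: 12 revolutions per day

12 revolutions per day


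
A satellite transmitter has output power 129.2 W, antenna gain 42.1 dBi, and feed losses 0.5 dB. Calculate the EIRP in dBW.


Pt = 129.2 W = 21.1126 dBW
EIRP = Pt_dBW + Gt - losses = 21.1126 + 42.1 - 0.5 = 62.7126 dBW

62.7126 dBW


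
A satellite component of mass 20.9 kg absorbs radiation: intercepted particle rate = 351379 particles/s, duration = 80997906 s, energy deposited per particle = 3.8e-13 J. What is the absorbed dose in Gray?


Total energy deposited = rate * time * E_per
  = 351379 * 80997906 * 3.8e-13 = 10.8152 J
Dose = E_total / mass = 10.8152 / 20.9
Dose = 0.5174721 Gy

0.5175 Gy


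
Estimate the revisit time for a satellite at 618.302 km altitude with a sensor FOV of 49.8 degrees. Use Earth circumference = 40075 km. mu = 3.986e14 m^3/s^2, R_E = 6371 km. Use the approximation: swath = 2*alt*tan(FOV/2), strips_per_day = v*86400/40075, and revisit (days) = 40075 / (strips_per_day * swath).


swath = 2*618.302*tan(0.434587) = 574.0125 km
v = sqrt(mu/r) = 7551.8220 m/s = 7.5518 km/s
strips/day = v*86400/40075 = 7.5518*86400/40075 = 16.2814
coverage/day = strips * swath = 16.2814 * 574.0125 = 9345.7311 km
revisit = 40075 / 9345.7311 = 4.2881 days

4.2881 days


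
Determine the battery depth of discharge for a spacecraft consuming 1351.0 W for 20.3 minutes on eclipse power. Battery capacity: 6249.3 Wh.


E_used = P * t / 60 = 1351.0 * 20.3 / 60 = 457.0883 Wh
DOD = E_used / E_total * 100 = 457.0883 / 6249.3 * 100
DOD = 7.3142 %

7.3142 %


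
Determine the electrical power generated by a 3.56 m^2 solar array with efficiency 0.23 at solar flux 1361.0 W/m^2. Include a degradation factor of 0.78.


P = area * eta * S * degradation
P = 3.56 * 0.23 * 1361.0 * 0.78
P = 869.2217 W

869.2217 W


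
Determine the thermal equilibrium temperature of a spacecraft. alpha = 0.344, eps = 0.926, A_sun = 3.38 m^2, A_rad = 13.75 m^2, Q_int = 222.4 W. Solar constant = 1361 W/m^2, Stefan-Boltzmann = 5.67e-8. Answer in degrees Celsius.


Numerator = alpha*S*A_sun + Q_int = 0.344*1361*3.38 + 222.4 = 1804.8619 W
Denominator = eps*sigma*A_rad = 0.926*5.67e-8*13.75 = 7.2193275e-07 W/K^4
T^4 = 2.5000416e+09 K^4
T = 223.6077 K = -49.5423 C

-49.5423 degrees Celsius


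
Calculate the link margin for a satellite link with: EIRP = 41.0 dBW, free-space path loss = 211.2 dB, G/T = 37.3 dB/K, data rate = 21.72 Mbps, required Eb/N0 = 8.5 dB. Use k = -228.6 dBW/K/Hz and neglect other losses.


C/N0 = EIRP - FSPL + G/T - k = 41.0 - 211.2 + 37.3 - (-228.6)
C/N0 = 95.7000 dB-Hz
R_b = 21.72 Mbps = 2.172e+07 bps -> 10*log10(R_b) = 73.3686 dB-Hz
Eb/N0 = C/N0 - 10*log10(R_b) = 95.7000 - 73.3686 = 22.3314 dB
Margin = Eb/N0 - Eb/N0_req = 22.3314 - 8.5 = 13.8314 dB (link closes)

13.8314 dB


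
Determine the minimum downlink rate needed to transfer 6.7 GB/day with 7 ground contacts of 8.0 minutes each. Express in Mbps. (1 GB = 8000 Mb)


total contact time = 7 * 8.0 * 60 = 3360.0000 s
data = 6.7 GB = 53600.0000 Mb
rate = 53600.0000 / 3360.0000 = 15.9524 Mbps

15.9524 Mbps


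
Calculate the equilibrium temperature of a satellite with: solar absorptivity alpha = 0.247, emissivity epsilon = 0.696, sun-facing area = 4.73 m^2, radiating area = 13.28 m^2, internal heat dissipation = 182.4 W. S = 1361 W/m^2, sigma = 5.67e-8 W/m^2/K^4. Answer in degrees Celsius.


Numerator = alpha*S*A_sun + Q_int = 0.247*1361*4.73 + 182.4 = 1772.4699 W
Denominator = eps*sigma*A_rad = 0.696*5.67e-8*13.28 = 5.240713e-07 W/K^4
T^4 = 3.382116e+09 K^4
T = 241.1555 K = -31.9945 C

-31.9945 degrees Celsius


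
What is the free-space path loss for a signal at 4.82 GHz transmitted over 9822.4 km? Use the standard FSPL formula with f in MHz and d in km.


f = 4.82 GHz = 4820.0000 MHz
d = 9822.4 km
FSPL = 32.44 + 20*log10(4820.0000) + 20*log10(9822.4)
FSPL = 32.44 + 73.6609 + 79.8444
FSPL = 185.9453 dB

185.9453 dB


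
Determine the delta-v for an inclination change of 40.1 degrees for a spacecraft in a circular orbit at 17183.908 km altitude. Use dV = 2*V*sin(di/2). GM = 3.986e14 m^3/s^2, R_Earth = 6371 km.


r = 23554.9080 km = 2.3554908e+07 m
V = sqrt(mu/r) = 4113.6557 m/s
di = 40.1 deg = 0.699877 rad
dV = 2*V*sin(di/2) = 2*4113.6557*sin(0.3499385)
dV = 2820.6519 m/s = 2.8207 km/s

2.8207 km/s


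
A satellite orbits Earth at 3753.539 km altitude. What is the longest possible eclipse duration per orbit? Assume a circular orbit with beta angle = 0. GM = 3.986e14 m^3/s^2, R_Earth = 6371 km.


r = 10124.5390 km
T = 168.9752 min
Eclipse fraction = arcsin(R_E/r)/pi = arcsin(6371.0000/10124.5390)/pi
= arcsin(0.6292632)/pi = 0.2166433
Eclipse duration = 0.2166433 * 168.9752 = 36.6073 min

36.6073 minutes


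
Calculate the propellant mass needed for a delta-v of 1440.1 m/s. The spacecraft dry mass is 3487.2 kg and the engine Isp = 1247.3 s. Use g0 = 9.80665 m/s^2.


ve = Isp * g0 = 1247.3 * 9.80665 = 12231.834545 m/s
mass ratio = exp(dv/ve) = exp(1440.1/12231.834545) = 1.12494458
m_prop = m_dry * (mr - 1) = 3487.2 * (1.12494458 - 1)
m_prop = 435.7067 kg

435.7067 kg


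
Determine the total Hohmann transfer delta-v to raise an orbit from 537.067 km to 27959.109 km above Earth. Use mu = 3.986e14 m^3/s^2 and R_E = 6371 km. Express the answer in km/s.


r1 = 6908.0670 km = 6.908067e+06 m
r2 = 34330.1090 km = 3.4330109e+07 m
dv1 = sqrt(mu/r1)*(sqrt(2*r2/(r1+r2)) - 1) = 2205.4209 m/s
dv2 = sqrt(mu/r2)*(1 - sqrt(2*r1/(r1+r2))) = 1435.1549 m/s
total dv = |dv1| + |dv2| = 2205.4209 + 1435.1549 = 3640.5758 m/s = 3.6406 km/s

3.6406 km/s


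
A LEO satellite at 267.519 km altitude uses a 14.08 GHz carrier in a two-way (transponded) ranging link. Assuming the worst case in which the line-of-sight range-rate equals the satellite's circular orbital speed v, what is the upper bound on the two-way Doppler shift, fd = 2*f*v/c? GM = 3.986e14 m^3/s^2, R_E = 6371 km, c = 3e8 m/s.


r = 6.638519e+06 m
v = sqrt(mu/r) = 7748.7749 m/s (worst-case radial velocity)
f = 14.08 GHz = 1.408e+10 Hz
fd = 2*f*v/c = 2*1.408e+10*7748.7749/3.0e+08
fd = 727351.6722 Hz

727351.6722 Hz


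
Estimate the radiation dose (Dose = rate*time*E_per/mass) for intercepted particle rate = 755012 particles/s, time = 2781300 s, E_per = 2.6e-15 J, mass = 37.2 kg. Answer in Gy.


Total energy deposited = rate * time * E_per
  = 755012 * 2781300 * 2.6e-15 = 0.005459779 J
Dose = E_total / mass = 0.005459779 / 37.2
Dose = 1.4676824e-04 Gy

1.4677e-04 Gy


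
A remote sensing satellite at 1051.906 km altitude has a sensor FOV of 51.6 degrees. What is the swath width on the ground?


FOV = 51.6 deg = 0.9005899 rad
swath = 2 * alt * tan(FOV/2) = 2 * 1051.906 * tan(0.4502949)
swath = 2 * 1051.906 * 0.4834189
swath = 1017.0225 km

1017.0225 km


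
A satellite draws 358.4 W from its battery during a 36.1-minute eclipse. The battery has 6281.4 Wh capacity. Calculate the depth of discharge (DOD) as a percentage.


E_used = P * t / 60 = 358.4 * 36.1 / 60 = 215.6373 Wh
DOD = E_used / E_total * 100 = 215.6373 / 6281.4 * 100
DOD = 3.4330 %

3.4330 %


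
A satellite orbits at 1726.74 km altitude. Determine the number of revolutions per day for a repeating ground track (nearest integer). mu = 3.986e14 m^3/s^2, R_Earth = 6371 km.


r = 8.09774e+06 m
T = 2*pi*sqrt(r^3/mu) = 7251.9861 s = 120.8664 min
revs/day = 1440 / 120.8664 = 11.9140
Rounded: 12 revolutions per day

12 revolutions per day


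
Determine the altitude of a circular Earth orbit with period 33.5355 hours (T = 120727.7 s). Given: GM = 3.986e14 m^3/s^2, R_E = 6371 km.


T = 120727.7 s
r = (mu*T^2/(4*pi^2))^(1/3) = (3.986e14 * 120727.7^2 / (4*pi^2))^(1/3)
r = 5.2795528e+07 m = 52795.5280 km
alt = r - R_E = 52795.5280 - 6371 = 46424.5280 km

46424.5280 km


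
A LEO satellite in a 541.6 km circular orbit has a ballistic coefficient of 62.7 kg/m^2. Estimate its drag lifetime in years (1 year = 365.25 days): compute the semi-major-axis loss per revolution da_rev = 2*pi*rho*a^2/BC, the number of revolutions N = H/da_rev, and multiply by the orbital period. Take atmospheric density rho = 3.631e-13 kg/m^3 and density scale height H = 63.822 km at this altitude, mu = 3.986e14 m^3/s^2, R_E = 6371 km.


a = R_E + alt = 6912.6000 km = 6.9126e+06 m
da_rev = 2*pi*rho*a^2/BC = 2*pi*3.631e-13*(6.9126e+06)^2/62.7 = 1.738687 m per revolution
N = H/da_rev = 63822.0000 m / 1.738687 m = 36707.0074 revolutions
P = 2*pi*sqrt(a^3/mu) = 5719.7015 s
lifetime = N*P = 36707.0074 * 5719.7015 = 2.0995312e+08 s = 2430.0130 days
years = 2430.0130 / 365.25 = 6.6530 years

6.6530 years


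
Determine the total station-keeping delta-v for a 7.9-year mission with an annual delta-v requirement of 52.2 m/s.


dV = rate * years = 52.2 * 7.9
dV = 412.3800 m/s

412.3800 m/s


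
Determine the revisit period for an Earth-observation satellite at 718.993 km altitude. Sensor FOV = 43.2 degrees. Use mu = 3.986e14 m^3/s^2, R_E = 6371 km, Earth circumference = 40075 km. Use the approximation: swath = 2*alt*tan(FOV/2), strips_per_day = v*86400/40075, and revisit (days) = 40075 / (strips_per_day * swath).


swath = 2*718.993*tan(0.3769911) = 569.3389 km
v = sqrt(mu/r) = 7498.0053 m/s = 7.4980 km/s
strips/day = v*86400/40075 = 7.4980*86400/40075 = 16.1654
coverage/day = strips * swath = 16.1654 * 569.3389 = 9203.5810 km
revisit = 40075 / 9203.5810 = 4.3543 days

4.3543 days
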